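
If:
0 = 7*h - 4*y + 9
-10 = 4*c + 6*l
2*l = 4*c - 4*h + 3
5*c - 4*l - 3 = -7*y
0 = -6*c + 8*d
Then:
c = -207/128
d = -621/512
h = -55/96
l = -113/192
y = 479/384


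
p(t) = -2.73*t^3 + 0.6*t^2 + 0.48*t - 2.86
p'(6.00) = -287.16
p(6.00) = -568.06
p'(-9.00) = -673.71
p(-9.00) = 2031.59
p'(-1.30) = -14.92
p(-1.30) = 3.53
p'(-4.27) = -153.97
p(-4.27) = 218.57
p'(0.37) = -0.20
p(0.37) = -2.74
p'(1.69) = -20.88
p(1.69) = -13.51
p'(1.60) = -18.57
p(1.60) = -11.74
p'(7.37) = -435.53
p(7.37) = -1059.59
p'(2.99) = -69.15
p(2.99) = -69.04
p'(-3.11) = -82.47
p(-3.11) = 83.57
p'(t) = -8.19*t^2 + 1.2*t + 0.48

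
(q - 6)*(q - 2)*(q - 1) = q^3 - 9*q^2 + 20*q - 12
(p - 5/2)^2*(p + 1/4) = p^3 - 19*p^2/4 + 5*p + 25/16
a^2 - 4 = (a - 2)*(a + 2)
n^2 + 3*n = n*(n + 3)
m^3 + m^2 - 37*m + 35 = (m - 5)*(m - 1)*(m + 7)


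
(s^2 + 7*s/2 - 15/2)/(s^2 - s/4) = 2*(2*s^2 + 7*s - 15)/(s*(4*s - 1))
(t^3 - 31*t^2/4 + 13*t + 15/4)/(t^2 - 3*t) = t - 19/4 - 5/(4*t)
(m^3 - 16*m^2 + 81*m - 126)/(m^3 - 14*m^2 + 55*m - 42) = (m - 3)/(m - 1)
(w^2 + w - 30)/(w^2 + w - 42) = (w^2 + w - 30)/(w^2 + w - 42)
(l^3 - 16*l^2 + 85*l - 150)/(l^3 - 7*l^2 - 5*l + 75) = (l - 6)/(l + 3)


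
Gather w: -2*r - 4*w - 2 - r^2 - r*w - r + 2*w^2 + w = -r^2 - 3*r + 2*w^2 + w*(-r - 3) - 2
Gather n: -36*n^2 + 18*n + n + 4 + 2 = -36*n^2 + 19*n + 6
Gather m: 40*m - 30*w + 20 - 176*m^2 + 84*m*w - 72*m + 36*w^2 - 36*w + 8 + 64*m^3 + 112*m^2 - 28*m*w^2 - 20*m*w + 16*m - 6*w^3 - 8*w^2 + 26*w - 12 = 64*m^3 - 64*m^2 + m*(-28*w^2 + 64*w - 16) - 6*w^3 + 28*w^2 - 40*w + 16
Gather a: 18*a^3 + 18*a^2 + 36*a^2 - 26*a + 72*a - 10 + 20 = 18*a^3 + 54*a^2 + 46*a + 10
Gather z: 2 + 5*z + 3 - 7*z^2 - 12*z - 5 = -7*z^2 - 7*z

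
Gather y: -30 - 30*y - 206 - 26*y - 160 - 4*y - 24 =-60*y - 420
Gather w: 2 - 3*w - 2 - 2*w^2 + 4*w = -2*w^2 + w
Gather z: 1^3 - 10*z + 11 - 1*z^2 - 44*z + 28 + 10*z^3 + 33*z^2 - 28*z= 10*z^3 + 32*z^2 - 82*z + 40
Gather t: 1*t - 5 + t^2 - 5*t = t^2 - 4*t - 5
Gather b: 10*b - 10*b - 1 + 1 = 0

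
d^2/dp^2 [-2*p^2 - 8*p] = -4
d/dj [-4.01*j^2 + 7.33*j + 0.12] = 7.33 - 8.02*j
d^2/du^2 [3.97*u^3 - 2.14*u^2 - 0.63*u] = 23.82*u - 4.28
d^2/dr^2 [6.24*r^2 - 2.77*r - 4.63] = 12.4800000000000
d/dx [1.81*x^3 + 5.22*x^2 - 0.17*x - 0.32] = 5.43*x^2 + 10.44*x - 0.17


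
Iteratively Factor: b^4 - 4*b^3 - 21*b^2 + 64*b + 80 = (b + 1)*(b^3 - 5*b^2 - 16*b + 80) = (b + 1)*(b + 4)*(b^2 - 9*b + 20) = (b - 4)*(b + 1)*(b + 4)*(b - 5)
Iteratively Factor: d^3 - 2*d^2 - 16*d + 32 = (d - 4)*(d^2 + 2*d - 8) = (d - 4)*(d + 4)*(d - 2)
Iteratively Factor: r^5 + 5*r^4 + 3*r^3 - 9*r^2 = (r)*(r^4 + 5*r^3 + 3*r^2 - 9*r) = r*(r + 3)*(r^3 + 2*r^2 - 3*r) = r*(r - 1)*(r + 3)*(r^2 + 3*r) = r*(r - 1)*(r + 3)^2*(r)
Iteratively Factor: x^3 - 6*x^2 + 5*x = (x)*(x^2 - 6*x + 5) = x*(x - 1)*(x - 5)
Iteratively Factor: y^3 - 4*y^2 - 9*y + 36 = (y - 3)*(y^2 - y - 12) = (y - 3)*(y + 3)*(y - 4)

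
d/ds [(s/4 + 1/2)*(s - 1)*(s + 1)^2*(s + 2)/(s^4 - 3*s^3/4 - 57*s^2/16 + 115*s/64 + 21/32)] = 16*(64*s^8 - 96*s^7 - 1372*s^6 - 1692*s^5 + 1827*s^4 + 2706*s^3 - 1633*s^2 - 1908*s + 124)/(4096*s^8 - 6144*s^7 - 26880*s^6 + 36608*s^5 + 46320*s^4 - 56472*s^3 - 5927*s^2 + 9660*s + 1764)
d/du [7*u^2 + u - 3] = 14*u + 1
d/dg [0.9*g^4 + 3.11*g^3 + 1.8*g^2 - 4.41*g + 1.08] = 3.6*g^3 + 9.33*g^2 + 3.6*g - 4.41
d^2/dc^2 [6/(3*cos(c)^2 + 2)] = 36*(6*sin(c)^4 + sin(c)^2 - 5)/(3*sin(c)^2 - 5)^3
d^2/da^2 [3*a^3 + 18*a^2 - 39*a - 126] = 18*a + 36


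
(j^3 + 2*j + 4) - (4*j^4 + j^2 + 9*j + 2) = -4*j^4 + j^3 - j^2 - 7*j + 2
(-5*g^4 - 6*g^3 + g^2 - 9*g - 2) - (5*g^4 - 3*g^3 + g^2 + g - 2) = -10*g^4 - 3*g^3 - 10*g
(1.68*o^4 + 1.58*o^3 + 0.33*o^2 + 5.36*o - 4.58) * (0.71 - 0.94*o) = -1.5792*o^5 - 0.2924*o^4 + 0.8116*o^3 - 4.8041*o^2 + 8.1108*o - 3.2518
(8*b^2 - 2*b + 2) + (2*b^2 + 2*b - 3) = 10*b^2 - 1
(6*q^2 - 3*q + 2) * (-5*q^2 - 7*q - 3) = -30*q^4 - 27*q^3 - 7*q^2 - 5*q - 6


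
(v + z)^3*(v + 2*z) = v^4 + 5*v^3*z + 9*v^2*z^2 + 7*v*z^3 + 2*z^4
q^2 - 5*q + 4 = (q - 4)*(q - 1)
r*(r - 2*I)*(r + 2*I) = r^3 + 4*r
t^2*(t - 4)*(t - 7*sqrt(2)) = t^4 - 7*sqrt(2)*t^3 - 4*t^3 + 28*sqrt(2)*t^2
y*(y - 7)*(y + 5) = y^3 - 2*y^2 - 35*y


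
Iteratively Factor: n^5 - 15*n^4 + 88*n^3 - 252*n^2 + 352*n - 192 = (n - 4)*(n^4 - 11*n^3 + 44*n^2 - 76*n + 48) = (n - 4)*(n - 2)*(n^3 - 9*n^2 + 26*n - 24) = (n - 4)^2*(n - 2)*(n^2 - 5*n + 6) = (n - 4)^2*(n - 2)^2*(n - 3)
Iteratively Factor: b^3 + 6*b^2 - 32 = (b + 4)*(b^2 + 2*b - 8) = (b - 2)*(b + 4)*(b + 4)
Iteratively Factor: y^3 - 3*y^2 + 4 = (y - 2)*(y^2 - y - 2) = (y - 2)*(y + 1)*(y - 2)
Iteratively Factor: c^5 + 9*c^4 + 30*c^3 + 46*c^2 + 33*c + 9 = (c + 1)*(c^4 + 8*c^3 + 22*c^2 + 24*c + 9) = (c + 1)^2*(c^3 + 7*c^2 + 15*c + 9) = (c + 1)^3*(c^2 + 6*c + 9) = (c + 1)^3*(c + 3)*(c + 3)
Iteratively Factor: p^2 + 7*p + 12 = (p + 3)*(p + 4)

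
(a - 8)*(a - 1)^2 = a^3 - 10*a^2 + 17*a - 8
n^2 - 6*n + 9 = (n - 3)^2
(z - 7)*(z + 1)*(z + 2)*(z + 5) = z^4 + z^3 - 39*z^2 - 109*z - 70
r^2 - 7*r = r*(r - 7)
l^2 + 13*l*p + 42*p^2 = (l + 6*p)*(l + 7*p)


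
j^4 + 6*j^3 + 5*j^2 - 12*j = j*(j - 1)*(j + 3)*(j + 4)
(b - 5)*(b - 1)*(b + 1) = b^3 - 5*b^2 - b + 5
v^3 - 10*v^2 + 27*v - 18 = (v - 6)*(v - 3)*(v - 1)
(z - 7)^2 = z^2 - 14*z + 49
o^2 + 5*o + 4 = (o + 1)*(o + 4)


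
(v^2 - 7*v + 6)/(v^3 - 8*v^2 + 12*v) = (v - 1)/(v*(v - 2))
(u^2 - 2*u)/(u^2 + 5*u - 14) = u/(u + 7)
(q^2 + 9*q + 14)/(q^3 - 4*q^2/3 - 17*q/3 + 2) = 3*(q + 7)/(3*q^2 - 10*q + 3)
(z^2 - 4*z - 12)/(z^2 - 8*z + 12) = (z + 2)/(z - 2)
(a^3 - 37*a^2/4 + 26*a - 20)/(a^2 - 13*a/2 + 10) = (4*a^2 - 21*a + 20)/(2*(2*a - 5))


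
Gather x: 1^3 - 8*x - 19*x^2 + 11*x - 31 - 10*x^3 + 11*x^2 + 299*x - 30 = -10*x^3 - 8*x^2 + 302*x - 60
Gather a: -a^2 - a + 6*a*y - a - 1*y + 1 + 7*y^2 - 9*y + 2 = -a^2 + a*(6*y - 2) + 7*y^2 - 10*y + 3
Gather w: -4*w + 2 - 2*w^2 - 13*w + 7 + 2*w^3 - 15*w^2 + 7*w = 2*w^3 - 17*w^2 - 10*w + 9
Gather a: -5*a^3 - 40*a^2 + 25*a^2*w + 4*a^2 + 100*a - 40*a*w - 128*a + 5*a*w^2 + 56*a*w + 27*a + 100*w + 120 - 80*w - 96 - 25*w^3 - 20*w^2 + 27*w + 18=-5*a^3 + a^2*(25*w - 36) + a*(5*w^2 + 16*w - 1) - 25*w^3 - 20*w^2 + 47*w + 42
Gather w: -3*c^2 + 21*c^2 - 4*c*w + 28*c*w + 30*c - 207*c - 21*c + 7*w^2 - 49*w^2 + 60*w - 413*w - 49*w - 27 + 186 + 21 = 18*c^2 - 198*c - 42*w^2 + w*(24*c - 402) + 180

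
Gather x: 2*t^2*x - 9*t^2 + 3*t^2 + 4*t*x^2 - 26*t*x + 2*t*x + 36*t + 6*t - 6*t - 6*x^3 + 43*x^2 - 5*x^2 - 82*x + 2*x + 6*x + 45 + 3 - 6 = -6*t^2 + 36*t - 6*x^3 + x^2*(4*t + 38) + x*(2*t^2 - 24*t - 74) + 42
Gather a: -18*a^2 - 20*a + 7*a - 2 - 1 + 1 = -18*a^2 - 13*a - 2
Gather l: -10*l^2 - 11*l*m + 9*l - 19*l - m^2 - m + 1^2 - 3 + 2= -10*l^2 + l*(-11*m - 10) - m^2 - m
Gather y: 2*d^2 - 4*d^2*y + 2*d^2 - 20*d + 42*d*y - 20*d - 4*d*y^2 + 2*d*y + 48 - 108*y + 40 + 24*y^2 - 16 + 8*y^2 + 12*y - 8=4*d^2 - 40*d + y^2*(32 - 4*d) + y*(-4*d^2 + 44*d - 96) + 64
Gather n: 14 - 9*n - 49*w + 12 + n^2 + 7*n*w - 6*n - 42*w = n^2 + n*(7*w - 15) - 91*w + 26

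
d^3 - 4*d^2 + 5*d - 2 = (d - 2)*(d - 1)^2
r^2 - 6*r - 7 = (r - 7)*(r + 1)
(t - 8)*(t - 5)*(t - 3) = t^3 - 16*t^2 + 79*t - 120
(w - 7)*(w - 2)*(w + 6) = w^3 - 3*w^2 - 40*w + 84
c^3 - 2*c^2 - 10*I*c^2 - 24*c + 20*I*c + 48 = (c - 2)*(c - 6*I)*(c - 4*I)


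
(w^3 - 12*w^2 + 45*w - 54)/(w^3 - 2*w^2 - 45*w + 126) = (w - 3)/(w + 7)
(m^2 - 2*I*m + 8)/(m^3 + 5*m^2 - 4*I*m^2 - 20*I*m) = (m + 2*I)/(m*(m + 5))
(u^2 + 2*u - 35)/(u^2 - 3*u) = (u^2 + 2*u - 35)/(u*(u - 3))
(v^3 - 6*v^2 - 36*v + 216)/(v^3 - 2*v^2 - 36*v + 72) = (v - 6)/(v - 2)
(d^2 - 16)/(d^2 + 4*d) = (d - 4)/d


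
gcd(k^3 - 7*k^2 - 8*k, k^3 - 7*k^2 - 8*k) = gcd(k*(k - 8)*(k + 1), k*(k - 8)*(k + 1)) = k^3 - 7*k^2 - 8*k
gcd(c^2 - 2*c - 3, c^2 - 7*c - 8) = c + 1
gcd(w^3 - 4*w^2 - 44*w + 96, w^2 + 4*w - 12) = w^2 + 4*w - 12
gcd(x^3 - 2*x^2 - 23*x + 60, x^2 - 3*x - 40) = x + 5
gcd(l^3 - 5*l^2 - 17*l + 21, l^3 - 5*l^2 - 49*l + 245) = l - 7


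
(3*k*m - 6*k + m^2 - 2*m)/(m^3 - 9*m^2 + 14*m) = (3*k + m)/(m*(m - 7))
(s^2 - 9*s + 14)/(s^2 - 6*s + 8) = (s - 7)/(s - 4)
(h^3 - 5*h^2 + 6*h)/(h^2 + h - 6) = h*(h - 3)/(h + 3)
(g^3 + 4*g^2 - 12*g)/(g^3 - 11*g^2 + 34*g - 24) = g*(g^2 + 4*g - 12)/(g^3 - 11*g^2 + 34*g - 24)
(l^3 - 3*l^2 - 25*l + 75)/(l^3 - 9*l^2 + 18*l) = (l^2 - 25)/(l*(l - 6))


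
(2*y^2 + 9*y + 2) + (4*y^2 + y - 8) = 6*y^2 + 10*y - 6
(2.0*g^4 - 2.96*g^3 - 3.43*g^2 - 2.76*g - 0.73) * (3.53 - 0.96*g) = -1.92*g^5 + 9.9016*g^4 - 7.156*g^3 - 9.4583*g^2 - 9.042*g - 2.5769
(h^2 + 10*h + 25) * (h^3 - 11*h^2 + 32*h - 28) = h^5 - h^4 - 53*h^3 + 17*h^2 + 520*h - 700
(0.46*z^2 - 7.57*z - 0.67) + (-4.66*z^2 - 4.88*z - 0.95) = -4.2*z^2 - 12.45*z - 1.62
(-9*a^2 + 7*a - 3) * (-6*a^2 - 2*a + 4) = 54*a^4 - 24*a^3 - 32*a^2 + 34*a - 12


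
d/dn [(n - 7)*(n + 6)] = 2*n - 1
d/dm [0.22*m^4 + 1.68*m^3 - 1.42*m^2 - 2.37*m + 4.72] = 0.88*m^3 + 5.04*m^2 - 2.84*m - 2.37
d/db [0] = 0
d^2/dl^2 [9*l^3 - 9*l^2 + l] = 54*l - 18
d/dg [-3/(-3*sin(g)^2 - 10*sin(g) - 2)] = -6*(3*sin(g) + 5)*cos(g)/(3*sin(g)^2 + 10*sin(g) + 2)^2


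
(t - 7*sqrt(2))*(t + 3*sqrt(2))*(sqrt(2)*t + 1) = sqrt(2)*t^3 - 7*t^2 - 46*sqrt(2)*t - 42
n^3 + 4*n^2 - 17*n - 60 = (n - 4)*(n + 3)*(n + 5)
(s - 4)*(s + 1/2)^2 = s^3 - 3*s^2 - 15*s/4 - 1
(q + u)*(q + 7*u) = q^2 + 8*q*u + 7*u^2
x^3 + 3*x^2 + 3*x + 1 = (x + 1)^3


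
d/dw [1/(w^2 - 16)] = -2*w/(w^2 - 16)^2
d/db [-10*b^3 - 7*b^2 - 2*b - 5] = -30*b^2 - 14*b - 2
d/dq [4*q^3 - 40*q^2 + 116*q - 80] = 12*q^2 - 80*q + 116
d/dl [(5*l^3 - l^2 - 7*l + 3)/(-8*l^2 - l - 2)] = (-40*l^4 - 10*l^3 - 85*l^2 + 52*l + 17)/(64*l^4 + 16*l^3 + 33*l^2 + 4*l + 4)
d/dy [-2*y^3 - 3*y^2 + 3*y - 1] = -6*y^2 - 6*y + 3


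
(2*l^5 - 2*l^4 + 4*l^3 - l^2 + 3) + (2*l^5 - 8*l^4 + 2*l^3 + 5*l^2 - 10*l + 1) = 4*l^5 - 10*l^4 + 6*l^3 + 4*l^2 - 10*l + 4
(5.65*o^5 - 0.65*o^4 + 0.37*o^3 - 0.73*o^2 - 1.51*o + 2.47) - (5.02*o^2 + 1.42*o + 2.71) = 5.65*o^5 - 0.65*o^4 + 0.37*o^3 - 5.75*o^2 - 2.93*o - 0.24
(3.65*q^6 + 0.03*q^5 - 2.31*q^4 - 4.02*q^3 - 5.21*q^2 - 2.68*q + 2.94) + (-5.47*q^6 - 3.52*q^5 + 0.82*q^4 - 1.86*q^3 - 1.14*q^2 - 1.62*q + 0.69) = -1.82*q^6 - 3.49*q^5 - 1.49*q^4 - 5.88*q^3 - 6.35*q^2 - 4.3*q + 3.63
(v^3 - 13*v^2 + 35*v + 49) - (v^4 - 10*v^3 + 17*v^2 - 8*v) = -v^4 + 11*v^3 - 30*v^2 + 43*v + 49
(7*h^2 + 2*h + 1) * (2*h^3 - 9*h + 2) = 14*h^5 + 4*h^4 - 61*h^3 - 4*h^2 - 5*h + 2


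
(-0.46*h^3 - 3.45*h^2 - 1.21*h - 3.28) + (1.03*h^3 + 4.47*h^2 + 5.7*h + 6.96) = 0.57*h^3 + 1.02*h^2 + 4.49*h + 3.68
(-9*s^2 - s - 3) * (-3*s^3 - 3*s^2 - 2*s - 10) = 27*s^5 + 30*s^4 + 30*s^3 + 101*s^2 + 16*s + 30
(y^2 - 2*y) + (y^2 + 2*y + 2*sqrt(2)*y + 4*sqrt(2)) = 2*y^2 + 2*sqrt(2)*y + 4*sqrt(2)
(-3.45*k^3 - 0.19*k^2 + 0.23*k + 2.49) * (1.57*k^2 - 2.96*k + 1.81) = -5.4165*k^5 + 9.9137*k^4 - 5.321*k^3 + 2.8846*k^2 - 6.9541*k + 4.5069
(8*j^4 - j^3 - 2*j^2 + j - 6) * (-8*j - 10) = -64*j^5 - 72*j^4 + 26*j^3 + 12*j^2 + 38*j + 60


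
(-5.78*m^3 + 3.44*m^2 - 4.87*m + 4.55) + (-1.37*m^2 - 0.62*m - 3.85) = -5.78*m^3 + 2.07*m^2 - 5.49*m + 0.7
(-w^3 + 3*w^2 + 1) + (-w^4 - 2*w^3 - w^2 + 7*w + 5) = -w^4 - 3*w^3 + 2*w^2 + 7*w + 6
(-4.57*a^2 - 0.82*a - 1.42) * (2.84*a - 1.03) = -12.9788*a^3 + 2.3783*a^2 - 3.1882*a + 1.4626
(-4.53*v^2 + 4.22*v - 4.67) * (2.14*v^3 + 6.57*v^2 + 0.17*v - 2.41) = -9.6942*v^5 - 20.7313*v^4 + 16.9615*v^3 - 19.0472*v^2 - 10.9641*v + 11.2547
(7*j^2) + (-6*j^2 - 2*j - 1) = j^2 - 2*j - 1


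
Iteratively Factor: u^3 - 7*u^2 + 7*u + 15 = (u - 3)*(u^2 - 4*u - 5) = (u - 3)*(u + 1)*(u - 5)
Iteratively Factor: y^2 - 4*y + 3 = (y - 1)*(y - 3)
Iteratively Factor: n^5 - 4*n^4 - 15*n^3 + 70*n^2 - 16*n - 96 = (n + 4)*(n^4 - 8*n^3 + 17*n^2 + 2*n - 24) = (n + 1)*(n + 4)*(n^3 - 9*n^2 + 26*n - 24) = (n - 4)*(n + 1)*(n + 4)*(n^2 - 5*n + 6) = (n - 4)*(n - 2)*(n + 1)*(n + 4)*(n - 3)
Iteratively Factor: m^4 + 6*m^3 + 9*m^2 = (m + 3)*(m^3 + 3*m^2) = m*(m + 3)*(m^2 + 3*m) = m*(m + 3)^2*(m)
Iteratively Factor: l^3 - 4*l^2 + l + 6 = (l + 1)*(l^2 - 5*l + 6) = (l - 2)*(l + 1)*(l - 3)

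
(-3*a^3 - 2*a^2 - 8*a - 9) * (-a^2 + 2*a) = 3*a^5 - 4*a^4 + 4*a^3 - 7*a^2 - 18*a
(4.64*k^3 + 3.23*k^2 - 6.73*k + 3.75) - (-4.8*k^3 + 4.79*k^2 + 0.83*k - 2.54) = 9.44*k^3 - 1.56*k^2 - 7.56*k + 6.29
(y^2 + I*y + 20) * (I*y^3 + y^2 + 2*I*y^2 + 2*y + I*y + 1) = I*y^5 + 2*I*y^4 + 22*I*y^3 + 20*y^2 + 42*I*y^2 + 40*y + 21*I*y + 20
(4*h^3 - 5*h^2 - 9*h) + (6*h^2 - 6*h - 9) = 4*h^3 + h^2 - 15*h - 9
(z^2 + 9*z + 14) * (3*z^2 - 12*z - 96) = 3*z^4 + 15*z^3 - 162*z^2 - 1032*z - 1344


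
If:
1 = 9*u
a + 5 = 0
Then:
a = -5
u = 1/9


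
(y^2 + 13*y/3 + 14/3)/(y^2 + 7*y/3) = (y + 2)/y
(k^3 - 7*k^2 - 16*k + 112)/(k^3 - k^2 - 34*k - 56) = (k - 4)/(k + 2)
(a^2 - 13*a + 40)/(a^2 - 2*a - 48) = (a - 5)/(a + 6)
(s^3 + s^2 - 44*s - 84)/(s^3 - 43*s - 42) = (s + 2)/(s + 1)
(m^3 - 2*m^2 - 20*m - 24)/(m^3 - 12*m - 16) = (m - 6)/(m - 4)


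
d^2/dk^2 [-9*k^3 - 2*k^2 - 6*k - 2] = -54*k - 4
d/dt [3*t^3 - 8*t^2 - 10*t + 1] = 9*t^2 - 16*t - 10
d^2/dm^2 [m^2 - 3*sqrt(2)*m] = 2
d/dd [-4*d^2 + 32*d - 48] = 32 - 8*d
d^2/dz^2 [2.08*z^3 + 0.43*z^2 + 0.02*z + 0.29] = 12.48*z + 0.86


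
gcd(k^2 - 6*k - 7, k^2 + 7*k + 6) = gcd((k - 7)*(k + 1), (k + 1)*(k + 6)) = k + 1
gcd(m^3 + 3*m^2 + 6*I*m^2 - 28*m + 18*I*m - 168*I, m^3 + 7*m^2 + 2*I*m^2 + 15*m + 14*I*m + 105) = m + 7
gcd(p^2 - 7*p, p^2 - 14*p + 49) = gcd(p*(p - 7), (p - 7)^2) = p - 7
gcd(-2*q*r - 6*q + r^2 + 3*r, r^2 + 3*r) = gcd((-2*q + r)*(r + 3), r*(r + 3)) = r + 3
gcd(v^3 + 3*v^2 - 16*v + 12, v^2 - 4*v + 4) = v - 2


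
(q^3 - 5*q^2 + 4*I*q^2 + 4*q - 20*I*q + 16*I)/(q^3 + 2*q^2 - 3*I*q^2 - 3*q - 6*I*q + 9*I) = (q^2 + 4*q*(-1 + I) - 16*I)/(q^2 + 3*q*(1 - I) - 9*I)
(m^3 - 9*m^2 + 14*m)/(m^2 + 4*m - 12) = m*(m - 7)/(m + 6)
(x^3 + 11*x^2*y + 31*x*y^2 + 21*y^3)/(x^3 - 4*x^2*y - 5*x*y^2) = (x^2 + 10*x*y + 21*y^2)/(x*(x - 5*y))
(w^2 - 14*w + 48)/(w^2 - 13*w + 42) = (w - 8)/(w - 7)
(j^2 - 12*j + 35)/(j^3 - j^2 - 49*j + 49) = (j - 5)/(j^2 + 6*j - 7)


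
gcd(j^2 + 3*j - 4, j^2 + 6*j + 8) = j + 4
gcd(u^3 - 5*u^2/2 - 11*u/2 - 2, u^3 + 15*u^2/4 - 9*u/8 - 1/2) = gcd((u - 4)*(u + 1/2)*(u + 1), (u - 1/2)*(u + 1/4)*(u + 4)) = 1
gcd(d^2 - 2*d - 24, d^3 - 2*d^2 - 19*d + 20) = d + 4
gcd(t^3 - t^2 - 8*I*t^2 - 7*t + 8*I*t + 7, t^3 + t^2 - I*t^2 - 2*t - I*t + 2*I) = t^2 + t*(-1 - I) + I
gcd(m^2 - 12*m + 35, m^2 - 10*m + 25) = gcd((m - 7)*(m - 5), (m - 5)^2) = m - 5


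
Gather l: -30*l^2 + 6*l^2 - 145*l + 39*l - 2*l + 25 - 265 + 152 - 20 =-24*l^2 - 108*l - 108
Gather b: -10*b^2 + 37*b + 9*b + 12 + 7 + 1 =-10*b^2 + 46*b + 20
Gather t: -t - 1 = -t - 1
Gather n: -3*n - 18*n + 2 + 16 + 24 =42 - 21*n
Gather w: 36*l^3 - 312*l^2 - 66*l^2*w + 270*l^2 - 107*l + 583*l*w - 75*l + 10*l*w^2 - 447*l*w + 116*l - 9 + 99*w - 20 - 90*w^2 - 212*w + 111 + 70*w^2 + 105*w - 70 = 36*l^3 - 42*l^2 - 66*l + w^2*(10*l - 20) + w*(-66*l^2 + 136*l - 8) + 12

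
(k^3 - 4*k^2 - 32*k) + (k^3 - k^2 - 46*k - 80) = 2*k^3 - 5*k^2 - 78*k - 80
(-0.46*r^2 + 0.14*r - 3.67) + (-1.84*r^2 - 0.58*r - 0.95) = -2.3*r^2 - 0.44*r - 4.62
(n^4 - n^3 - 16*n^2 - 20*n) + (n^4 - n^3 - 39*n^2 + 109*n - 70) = 2*n^4 - 2*n^3 - 55*n^2 + 89*n - 70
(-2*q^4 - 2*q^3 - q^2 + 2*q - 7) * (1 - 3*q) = 6*q^5 + 4*q^4 + q^3 - 7*q^2 + 23*q - 7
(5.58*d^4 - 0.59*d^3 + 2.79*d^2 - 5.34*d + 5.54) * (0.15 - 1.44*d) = -8.0352*d^5 + 1.6866*d^4 - 4.1061*d^3 + 8.1081*d^2 - 8.7786*d + 0.831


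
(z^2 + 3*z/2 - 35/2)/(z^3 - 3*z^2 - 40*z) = (z - 7/2)/(z*(z - 8))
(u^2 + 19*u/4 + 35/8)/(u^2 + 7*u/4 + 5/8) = (2*u + 7)/(2*u + 1)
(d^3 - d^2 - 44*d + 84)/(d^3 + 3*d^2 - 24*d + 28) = (d - 6)/(d - 2)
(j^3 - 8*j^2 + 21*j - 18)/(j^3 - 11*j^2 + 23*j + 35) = (j^3 - 8*j^2 + 21*j - 18)/(j^3 - 11*j^2 + 23*j + 35)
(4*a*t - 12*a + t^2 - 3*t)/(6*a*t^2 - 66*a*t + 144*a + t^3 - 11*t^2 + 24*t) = (4*a + t)/(6*a*t - 48*a + t^2 - 8*t)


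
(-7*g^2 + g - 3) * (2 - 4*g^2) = 28*g^4 - 4*g^3 - 2*g^2 + 2*g - 6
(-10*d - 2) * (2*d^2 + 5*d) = -20*d^3 - 54*d^2 - 10*d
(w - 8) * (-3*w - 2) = -3*w^2 + 22*w + 16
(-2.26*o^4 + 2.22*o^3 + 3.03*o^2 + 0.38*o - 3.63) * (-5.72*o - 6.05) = 12.9272*o^5 + 0.974599999999997*o^4 - 30.7626*o^3 - 20.5051*o^2 + 18.4646*o + 21.9615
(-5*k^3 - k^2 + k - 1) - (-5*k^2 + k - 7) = -5*k^3 + 4*k^2 + 6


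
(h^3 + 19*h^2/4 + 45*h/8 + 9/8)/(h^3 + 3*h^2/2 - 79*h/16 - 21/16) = 2*(2*h + 3)/(4*h - 7)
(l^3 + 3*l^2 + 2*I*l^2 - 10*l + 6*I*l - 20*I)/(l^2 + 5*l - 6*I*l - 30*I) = (l^2 + 2*l*(-1 + I) - 4*I)/(l - 6*I)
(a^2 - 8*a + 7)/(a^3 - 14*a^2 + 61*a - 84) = (a - 1)/(a^2 - 7*a + 12)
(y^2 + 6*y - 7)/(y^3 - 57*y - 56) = (y - 1)/(y^2 - 7*y - 8)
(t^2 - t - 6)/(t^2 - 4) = (t - 3)/(t - 2)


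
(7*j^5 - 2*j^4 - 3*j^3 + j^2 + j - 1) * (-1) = -7*j^5 + 2*j^4 + 3*j^3 - j^2 - j + 1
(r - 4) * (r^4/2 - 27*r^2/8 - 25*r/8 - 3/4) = r^5/2 - 2*r^4 - 27*r^3/8 + 83*r^2/8 + 47*r/4 + 3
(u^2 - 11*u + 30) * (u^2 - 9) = u^4 - 11*u^3 + 21*u^2 + 99*u - 270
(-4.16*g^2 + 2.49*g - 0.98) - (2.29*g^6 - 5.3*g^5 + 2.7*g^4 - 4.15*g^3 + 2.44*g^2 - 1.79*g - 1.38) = -2.29*g^6 + 5.3*g^5 - 2.7*g^4 + 4.15*g^3 - 6.6*g^2 + 4.28*g + 0.4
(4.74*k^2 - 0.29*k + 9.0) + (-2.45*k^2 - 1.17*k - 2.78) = 2.29*k^2 - 1.46*k + 6.22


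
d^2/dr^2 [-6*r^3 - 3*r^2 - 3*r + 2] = -36*r - 6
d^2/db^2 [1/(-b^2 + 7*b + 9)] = 2*(-b^2 + 7*b + (2*b - 7)^2 + 9)/(-b^2 + 7*b + 9)^3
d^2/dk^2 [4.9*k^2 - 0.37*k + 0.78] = 9.80000000000000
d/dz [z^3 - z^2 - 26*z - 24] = 3*z^2 - 2*z - 26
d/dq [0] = 0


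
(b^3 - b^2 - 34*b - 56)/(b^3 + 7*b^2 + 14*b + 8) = (b - 7)/(b + 1)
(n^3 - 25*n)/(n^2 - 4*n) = (n^2 - 25)/(n - 4)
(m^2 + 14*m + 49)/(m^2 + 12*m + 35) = (m + 7)/(m + 5)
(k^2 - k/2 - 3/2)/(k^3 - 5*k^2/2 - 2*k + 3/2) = (2*k - 3)/(2*k^2 - 7*k + 3)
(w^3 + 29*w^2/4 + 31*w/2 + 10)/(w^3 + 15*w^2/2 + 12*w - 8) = (4*w^2 + 13*w + 10)/(2*(2*w^2 + 7*w - 4))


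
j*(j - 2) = j^2 - 2*j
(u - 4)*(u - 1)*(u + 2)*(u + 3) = u^4 - 15*u^2 - 10*u + 24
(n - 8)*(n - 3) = n^2 - 11*n + 24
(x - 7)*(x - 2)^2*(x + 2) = x^4 - 9*x^3 + 10*x^2 + 36*x - 56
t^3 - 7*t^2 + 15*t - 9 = (t - 3)^2*(t - 1)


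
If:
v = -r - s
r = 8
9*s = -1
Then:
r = 8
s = -1/9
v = -71/9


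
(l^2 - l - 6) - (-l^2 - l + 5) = 2*l^2 - 11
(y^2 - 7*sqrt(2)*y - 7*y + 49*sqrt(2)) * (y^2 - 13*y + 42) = y^4 - 20*y^3 - 7*sqrt(2)*y^3 + 133*y^2 + 140*sqrt(2)*y^2 - 931*sqrt(2)*y - 294*y + 2058*sqrt(2)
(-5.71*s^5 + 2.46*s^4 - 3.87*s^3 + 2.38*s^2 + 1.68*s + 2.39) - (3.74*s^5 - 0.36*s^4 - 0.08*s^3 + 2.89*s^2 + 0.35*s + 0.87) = -9.45*s^5 + 2.82*s^4 - 3.79*s^3 - 0.51*s^2 + 1.33*s + 1.52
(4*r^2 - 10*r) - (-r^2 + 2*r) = 5*r^2 - 12*r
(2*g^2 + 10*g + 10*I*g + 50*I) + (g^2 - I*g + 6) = 3*g^2 + 10*g + 9*I*g + 6 + 50*I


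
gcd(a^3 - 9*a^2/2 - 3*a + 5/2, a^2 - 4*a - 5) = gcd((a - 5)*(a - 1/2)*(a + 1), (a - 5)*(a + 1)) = a^2 - 4*a - 5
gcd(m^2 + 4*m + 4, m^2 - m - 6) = m + 2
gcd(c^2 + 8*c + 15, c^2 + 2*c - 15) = c + 5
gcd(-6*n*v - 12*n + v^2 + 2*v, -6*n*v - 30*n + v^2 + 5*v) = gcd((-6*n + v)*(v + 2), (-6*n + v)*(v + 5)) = -6*n + v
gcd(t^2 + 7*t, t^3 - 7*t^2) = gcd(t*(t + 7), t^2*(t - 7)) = t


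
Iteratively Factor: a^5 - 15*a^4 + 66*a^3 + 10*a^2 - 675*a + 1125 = (a - 5)*(a^4 - 10*a^3 + 16*a^2 + 90*a - 225) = (a - 5)*(a - 3)*(a^3 - 7*a^2 - 5*a + 75) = (a - 5)^2*(a - 3)*(a^2 - 2*a - 15) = (a - 5)^3*(a - 3)*(a + 3)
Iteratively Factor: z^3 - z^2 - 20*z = (z - 5)*(z^2 + 4*z) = z*(z - 5)*(z + 4)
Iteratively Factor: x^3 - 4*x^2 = (x)*(x^2 - 4*x) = x*(x - 4)*(x)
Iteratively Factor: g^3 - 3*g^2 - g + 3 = (g + 1)*(g^2 - 4*g + 3) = (g - 1)*(g + 1)*(g - 3)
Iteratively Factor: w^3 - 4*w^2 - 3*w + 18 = (w + 2)*(w^2 - 6*w + 9) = (w - 3)*(w + 2)*(w - 3)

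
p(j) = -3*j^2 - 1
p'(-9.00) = 54.00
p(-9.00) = -244.00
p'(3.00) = -18.00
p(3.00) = -28.00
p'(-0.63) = 3.78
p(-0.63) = -2.19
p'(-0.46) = 2.76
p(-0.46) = -1.63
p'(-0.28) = 1.68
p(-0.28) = -1.24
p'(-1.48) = 8.88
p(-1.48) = -7.57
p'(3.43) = -20.58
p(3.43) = -36.29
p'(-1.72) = 10.32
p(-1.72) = -9.88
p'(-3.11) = 18.66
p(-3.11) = -30.02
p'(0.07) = -0.42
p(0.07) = -1.01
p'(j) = -6*j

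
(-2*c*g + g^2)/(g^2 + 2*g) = (-2*c + g)/(g + 2)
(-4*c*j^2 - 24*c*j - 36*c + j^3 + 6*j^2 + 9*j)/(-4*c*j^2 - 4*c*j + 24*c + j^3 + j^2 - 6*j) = (j + 3)/(j - 2)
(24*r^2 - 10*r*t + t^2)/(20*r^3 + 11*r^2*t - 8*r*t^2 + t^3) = (6*r - t)/(5*r^2 + 4*r*t - t^2)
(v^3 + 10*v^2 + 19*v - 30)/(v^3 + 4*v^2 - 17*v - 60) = (v^2 + 5*v - 6)/(v^2 - v - 12)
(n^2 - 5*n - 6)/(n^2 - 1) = (n - 6)/(n - 1)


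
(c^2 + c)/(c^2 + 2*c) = (c + 1)/(c + 2)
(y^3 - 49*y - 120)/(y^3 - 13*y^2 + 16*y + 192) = (y + 5)/(y - 8)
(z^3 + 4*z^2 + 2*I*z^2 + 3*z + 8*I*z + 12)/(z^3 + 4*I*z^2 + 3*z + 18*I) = (z^2 + z*(4 - I) - 4*I)/(z^2 + I*z + 6)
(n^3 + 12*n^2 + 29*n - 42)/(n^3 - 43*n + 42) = (n + 6)/(n - 6)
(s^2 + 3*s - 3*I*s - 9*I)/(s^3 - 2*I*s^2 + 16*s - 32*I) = (s^2 + 3*s*(1 - I) - 9*I)/(s^3 - 2*I*s^2 + 16*s - 32*I)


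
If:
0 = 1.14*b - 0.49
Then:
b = 0.43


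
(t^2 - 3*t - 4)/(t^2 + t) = (t - 4)/t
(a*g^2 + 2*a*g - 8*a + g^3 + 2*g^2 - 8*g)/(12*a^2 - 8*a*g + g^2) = (a*g^2 + 2*a*g - 8*a + g^3 + 2*g^2 - 8*g)/(12*a^2 - 8*a*g + g^2)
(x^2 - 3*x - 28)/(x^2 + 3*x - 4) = (x - 7)/(x - 1)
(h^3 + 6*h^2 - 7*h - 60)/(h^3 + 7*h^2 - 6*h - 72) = (h + 5)/(h + 6)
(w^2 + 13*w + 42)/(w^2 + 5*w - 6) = (w + 7)/(w - 1)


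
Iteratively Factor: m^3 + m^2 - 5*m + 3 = (m + 3)*(m^2 - 2*m + 1) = (m - 1)*(m + 3)*(m - 1)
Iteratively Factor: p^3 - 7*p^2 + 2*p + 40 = (p + 2)*(p^2 - 9*p + 20) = (p - 5)*(p + 2)*(p - 4)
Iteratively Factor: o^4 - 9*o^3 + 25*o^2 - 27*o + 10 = (o - 5)*(o^3 - 4*o^2 + 5*o - 2) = (o - 5)*(o - 1)*(o^2 - 3*o + 2) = (o - 5)*(o - 2)*(o - 1)*(o - 1)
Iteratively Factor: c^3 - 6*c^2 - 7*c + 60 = (c + 3)*(c^2 - 9*c + 20) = (c - 5)*(c + 3)*(c - 4)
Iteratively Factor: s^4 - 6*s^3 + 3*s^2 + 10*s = (s + 1)*(s^3 - 7*s^2 + 10*s) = (s - 5)*(s + 1)*(s^2 - 2*s) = s*(s - 5)*(s + 1)*(s - 2)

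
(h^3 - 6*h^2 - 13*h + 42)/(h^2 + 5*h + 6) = (h^2 - 9*h + 14)/(h + 2)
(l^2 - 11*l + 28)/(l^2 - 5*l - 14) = (l - 4)/(l + 2)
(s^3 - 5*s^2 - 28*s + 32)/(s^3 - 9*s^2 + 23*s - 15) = (s^2 - 4*s - 32)/(s^2 - 8*s + 15)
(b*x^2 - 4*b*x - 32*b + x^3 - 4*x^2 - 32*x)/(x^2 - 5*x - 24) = (b*x + 4*b + x^2 + 4*x)/(x + 3)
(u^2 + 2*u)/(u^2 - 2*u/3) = 3*(u + 2)/(3*u - 2)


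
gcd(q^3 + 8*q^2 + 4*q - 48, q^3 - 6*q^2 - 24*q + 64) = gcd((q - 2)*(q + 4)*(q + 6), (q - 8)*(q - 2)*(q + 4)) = q^2 + 2*q - 8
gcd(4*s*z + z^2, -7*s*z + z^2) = z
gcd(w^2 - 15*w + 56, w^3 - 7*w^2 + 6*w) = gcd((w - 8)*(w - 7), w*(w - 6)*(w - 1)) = 1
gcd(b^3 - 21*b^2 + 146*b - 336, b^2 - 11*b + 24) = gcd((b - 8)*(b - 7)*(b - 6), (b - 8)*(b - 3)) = b - 8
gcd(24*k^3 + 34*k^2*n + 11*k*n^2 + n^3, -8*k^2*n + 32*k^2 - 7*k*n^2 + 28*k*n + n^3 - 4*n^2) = k + n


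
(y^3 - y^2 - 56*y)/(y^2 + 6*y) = (y^2 - y - 56)/(y + 6)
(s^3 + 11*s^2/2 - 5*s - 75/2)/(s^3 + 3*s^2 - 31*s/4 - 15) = 2*(s^2 + 8*s + 15)/(2*s^2 + 11*s + 12)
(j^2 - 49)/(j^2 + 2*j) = (j^2 - 49)/(j*(j + 2))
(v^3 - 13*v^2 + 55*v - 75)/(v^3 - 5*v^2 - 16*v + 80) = (v^2 - 8*v + 15)/(v^2 - 16)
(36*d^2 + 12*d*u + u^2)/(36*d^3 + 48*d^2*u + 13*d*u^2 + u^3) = 1/(d + u)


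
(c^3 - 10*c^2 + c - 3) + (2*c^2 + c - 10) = c^3 - 8*c^2 + 2*c - 13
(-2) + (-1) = -3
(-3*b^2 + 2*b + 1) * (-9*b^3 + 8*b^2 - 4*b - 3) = 27*b^5 - 42*b^4 + 19*b^3 + 9*b^2 - 10*b - 3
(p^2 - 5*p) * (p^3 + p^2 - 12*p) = p^5 - 4*p^4 - 17*p^3 + 60*p^2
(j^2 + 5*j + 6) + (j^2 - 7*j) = 2*j^2 - 2*j + 6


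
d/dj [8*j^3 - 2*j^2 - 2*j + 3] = 24*j^2 - 4*j - 2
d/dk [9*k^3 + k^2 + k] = 27*k^2 + 2*k + 1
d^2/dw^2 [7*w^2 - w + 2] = 14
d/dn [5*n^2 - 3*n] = 10*n - 3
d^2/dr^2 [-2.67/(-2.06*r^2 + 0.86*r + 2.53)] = (22.660824*r^2 - 9.460344*r - 2.67*(4.12*r - 0.86)*(8.24*r - 1.72) - 27.831012)/(-2.06*r^2 + 0.86*r + 2.53)^3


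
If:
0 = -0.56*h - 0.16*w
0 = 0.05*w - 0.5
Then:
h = -2.86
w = 10.00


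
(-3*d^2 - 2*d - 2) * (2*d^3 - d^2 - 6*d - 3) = -6*d^5 - d^4 + 16*d^3 + 23*d^2 + 18*d + 6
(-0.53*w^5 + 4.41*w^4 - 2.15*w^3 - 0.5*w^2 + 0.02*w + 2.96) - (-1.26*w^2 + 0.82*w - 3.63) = -0.53*w^5 + 4.41*w^4 - 2.15*w^3 + 0.76*w^2 - 0.8*w + 6.59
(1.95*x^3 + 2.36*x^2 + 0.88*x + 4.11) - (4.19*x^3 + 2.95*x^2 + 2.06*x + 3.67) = -2.24*x^3 - 0.59*x^2 - 1.18*x + 0.44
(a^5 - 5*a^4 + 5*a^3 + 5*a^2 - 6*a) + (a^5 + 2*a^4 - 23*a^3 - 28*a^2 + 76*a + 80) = 2*a^5 - 3*a^4 - 18*a^3 - 23*a^2 + 70*a + 80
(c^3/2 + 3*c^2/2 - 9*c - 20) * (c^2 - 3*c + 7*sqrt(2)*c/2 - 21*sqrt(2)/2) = c^5/2 + 7*sqrt(2)*c^4/4 - 27*c^3/2 - 189*sqrt(2)*c^2/4 + 7*c^2 + 49*sqrt(2)*c/2 + 60*c + 210*sqrt(2)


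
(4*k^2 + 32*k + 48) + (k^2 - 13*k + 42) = 5*k^2 + 19*k + 90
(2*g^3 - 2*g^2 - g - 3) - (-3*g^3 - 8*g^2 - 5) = 5*g^3 + 6*g^2 - g + 2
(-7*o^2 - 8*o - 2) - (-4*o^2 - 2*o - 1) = -3*o^2 - 6*o - 1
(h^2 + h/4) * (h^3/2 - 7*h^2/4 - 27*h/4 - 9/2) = h^5/2 - 13*h^4/8 - 115*h^3/16 - 99*h^2/16 - 9*h/8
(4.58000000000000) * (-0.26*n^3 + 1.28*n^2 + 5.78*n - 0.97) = -1.1908*n^3 + 5.8624*n^2 + 26.4724*n - 4.4426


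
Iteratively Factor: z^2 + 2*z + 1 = (z + 1)*(z + 1)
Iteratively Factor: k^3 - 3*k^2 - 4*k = (k)*(k^2 - 3*k - 4) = k*(k + 1)*(k - 4)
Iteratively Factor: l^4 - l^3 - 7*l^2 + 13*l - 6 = (l - 2)*(l^3 + l^2 - 5*l + 3) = (l - 2)*(l + 3)*(l^2 - 2*l + 1) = (l - 2)*(l - 1)*(l + 3)*(l - 1)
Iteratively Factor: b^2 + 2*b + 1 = (b + 1)*(b + 1)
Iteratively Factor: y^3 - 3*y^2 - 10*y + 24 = (y - 4)*(y^2 + y - 6) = (y - 4)*(y - 2)*(y + 3)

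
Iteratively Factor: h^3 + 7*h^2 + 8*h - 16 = (h - 1)*(h^2 + 8*h + 16) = (h - 1)*(h + 4)*(h + 4)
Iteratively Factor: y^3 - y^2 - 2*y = (y + 1)*(y^2 - 2*y) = (y - 2)*(y + 1)*(y)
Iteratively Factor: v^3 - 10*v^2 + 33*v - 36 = (v - 4)*(v^2 - 6*v + 9) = (v - 4)*(v - 3)*(v - 3)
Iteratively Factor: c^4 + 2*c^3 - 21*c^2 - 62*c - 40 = (c + 4)*(c^3 - 2*c^2 - 13*c - 10) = (c + 1)*(c + 4)*(c^2 - 3*c - 10) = (c - 5)*(c + 1)*(c + 4)*(c + 2)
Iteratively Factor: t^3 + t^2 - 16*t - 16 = (t - 4)*(t^2 + 5*t + 4) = (t - 4)*(t + 1)*(t + 4)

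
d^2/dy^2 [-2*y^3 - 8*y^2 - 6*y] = -12*y - 16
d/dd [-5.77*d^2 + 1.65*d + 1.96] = 1.65 - 11.54*d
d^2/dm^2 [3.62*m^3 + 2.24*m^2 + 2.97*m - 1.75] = 21.72*m + 4.48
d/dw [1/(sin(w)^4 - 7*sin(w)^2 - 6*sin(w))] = 2*(-2*sin(w)^3 + 7*sin(w) + 3)*cos(w)/((-sin(w)^3 + 7*sin(w) + 6)^2*sin(w)^2)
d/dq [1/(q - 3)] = -1/(q - 3)^2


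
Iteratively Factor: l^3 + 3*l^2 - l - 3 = (l - 1)*(l^2 + 4*l + 3) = (l - 1)*(l + 3)*(l + 1)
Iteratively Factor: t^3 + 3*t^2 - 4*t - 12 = (t + 2)*(t^2 + t - 6) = (t + 2)*(t + 3)*(t - 2)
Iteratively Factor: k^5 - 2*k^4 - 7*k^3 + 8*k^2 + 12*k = (k + 2)*(k^4 - 4*k^3 + k^2 + 6*k) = (k + 1)*(k + 2)*(k^3 - 5*k^2 + 6*k) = k*(k + 1)*(k + 2)*(k^2 - 5*k + 6) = k*(k - 2)*(k + 1)*(k + 2)*(k - 3)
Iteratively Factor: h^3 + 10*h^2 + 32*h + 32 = (h + 2)*(h^2 + 8*h + 16) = (h + 2)*(h + 4)*(h + 4)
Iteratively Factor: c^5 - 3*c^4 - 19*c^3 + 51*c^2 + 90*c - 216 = (c - 2)*(c^4 - c^3 - 21*c^2 + 9*c + 108) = (c - 3)*(c - 2)*(c^3 + 2*c^2 - 15*c - 36) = (c - 4)*(c - 3)*(c - 2)*(c^2 + 6*c + 9) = (c - 4)*(c - 3)*(c - 2)*(c + 3)*(c + 3)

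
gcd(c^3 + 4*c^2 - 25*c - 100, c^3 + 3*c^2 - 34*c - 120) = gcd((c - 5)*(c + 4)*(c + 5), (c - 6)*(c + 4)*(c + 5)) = c^2 + 9*c + 20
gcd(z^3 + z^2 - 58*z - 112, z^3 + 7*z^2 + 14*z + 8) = z + 2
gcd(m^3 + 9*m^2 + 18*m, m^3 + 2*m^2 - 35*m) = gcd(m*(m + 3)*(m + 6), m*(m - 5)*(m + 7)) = m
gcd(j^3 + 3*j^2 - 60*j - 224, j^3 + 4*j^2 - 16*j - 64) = j + 4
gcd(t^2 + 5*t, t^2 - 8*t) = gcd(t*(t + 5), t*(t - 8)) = t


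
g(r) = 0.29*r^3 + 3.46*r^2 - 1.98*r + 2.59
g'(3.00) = 26.61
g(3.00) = 35.62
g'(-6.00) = -12.18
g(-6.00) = 76.39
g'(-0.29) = -3.91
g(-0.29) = 3.45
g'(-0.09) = -2.60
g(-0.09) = 2.80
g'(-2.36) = -13.47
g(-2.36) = 22.72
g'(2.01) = 15.44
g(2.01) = 14.94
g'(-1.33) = -9.64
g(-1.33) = 10.66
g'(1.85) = 13.80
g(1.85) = 12.61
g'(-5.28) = -14.26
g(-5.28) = 66.82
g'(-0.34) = -4.23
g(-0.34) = 3.65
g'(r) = 0.87*r^2 + 6.92*r - 1.98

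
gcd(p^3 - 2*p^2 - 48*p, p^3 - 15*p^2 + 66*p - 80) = p - 8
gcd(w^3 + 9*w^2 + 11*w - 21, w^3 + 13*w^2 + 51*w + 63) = w^2 + 10*w + 21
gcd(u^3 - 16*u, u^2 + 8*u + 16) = u + 4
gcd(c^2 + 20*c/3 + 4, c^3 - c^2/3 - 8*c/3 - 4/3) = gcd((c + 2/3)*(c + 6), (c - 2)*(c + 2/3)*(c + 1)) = c + 2/3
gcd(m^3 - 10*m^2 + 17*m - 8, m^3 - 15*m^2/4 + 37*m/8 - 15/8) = m - 1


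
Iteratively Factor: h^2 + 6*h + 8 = (h + 2)*(h + 4)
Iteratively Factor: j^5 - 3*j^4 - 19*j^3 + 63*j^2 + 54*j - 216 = (j + 4)*(j^4 - 7*j^3 + 9*j^2 + 27*j - 54) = (j - 3)*(j + 4)*(j^3 - 4*j^2 - 3*j + 18) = (j - 3)*(j + 2)*(j + 4)*(j^2 - 6*j + 9) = (j - 3)^2*(j + 2)*(j + 4)*(j - 3)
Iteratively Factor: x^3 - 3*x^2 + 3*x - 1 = (x - 1)*(x^2 - 2*x + 1) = (x - 1)^2*(x - 1)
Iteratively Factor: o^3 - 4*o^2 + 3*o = (o - 1)*(o^2 - 3*o) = (o - 3)*(o - 1)*(o)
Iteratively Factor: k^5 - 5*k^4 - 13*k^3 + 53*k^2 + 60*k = (k - 4)*(k^4 - k^3 - 17*k^2 - 15*k) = (k - 4)*(k + 1)*(k^3 - 2*k^2 - 15*k) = (k - 4)*(k + 1)*(k + 3)*(k^2 - 5*k) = (k - 5)*(k - 4)*(k + 1)*(k + 3)*(k)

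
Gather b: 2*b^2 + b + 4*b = 2*b^2 + 5*b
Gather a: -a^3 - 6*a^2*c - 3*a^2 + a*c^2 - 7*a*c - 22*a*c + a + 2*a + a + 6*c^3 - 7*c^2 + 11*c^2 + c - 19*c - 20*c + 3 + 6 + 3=-a^3 + a^2*(-6*c - 3) + a*(c^2 - 29*c + 4) + 6*c^3 + 4*c^2 - 38*c + 12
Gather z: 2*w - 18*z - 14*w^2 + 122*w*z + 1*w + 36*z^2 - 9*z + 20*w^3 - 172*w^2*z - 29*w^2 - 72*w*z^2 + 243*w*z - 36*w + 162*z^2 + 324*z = 20*w^3 - 43*w^2 - 33*w + z^2*(198 - 72*w) + z*(-172*w^2 + 365*w + 297)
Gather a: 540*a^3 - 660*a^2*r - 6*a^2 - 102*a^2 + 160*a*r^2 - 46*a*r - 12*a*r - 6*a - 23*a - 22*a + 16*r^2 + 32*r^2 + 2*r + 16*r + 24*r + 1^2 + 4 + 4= 540*a^3 + a^2*(-660*r - 108) + a*(160*r^2 - 58*r - 51) + 48*r^2 + 42*r + 9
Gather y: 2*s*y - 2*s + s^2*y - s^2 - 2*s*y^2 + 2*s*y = -s^2 - 2*s*y^2 - 2*s + y*(s^2 + 4*s)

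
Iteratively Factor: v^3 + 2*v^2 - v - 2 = (v - 1)*(v^2 + 3*v + 2) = (v - 1)*(v + 2)*(v + 1)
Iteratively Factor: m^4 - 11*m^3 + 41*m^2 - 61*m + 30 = (m - 2)*(m^3 - 9*m^2 + 23*m - 15) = (m - 5)*(m - 2)*(m^2 - 4*m + 3) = (m - 5)*(m - 2)*(m - 1)*(m - 3)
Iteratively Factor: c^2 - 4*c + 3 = (c - 3)*(c - 1)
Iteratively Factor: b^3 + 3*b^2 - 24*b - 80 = (b + 4)*(b^2 - b - 20) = (b - 5)*(b + 4)*(b + 4)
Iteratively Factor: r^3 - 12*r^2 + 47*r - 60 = (r - 3)*(r^2 - 9*r + 20) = (r - 4)*(r - 3)*(r - 5)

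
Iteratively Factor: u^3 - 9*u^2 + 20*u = (u)*(u^2 - 9*u + 20) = u*(u - 5)*(u - 4)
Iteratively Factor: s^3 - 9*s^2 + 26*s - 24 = (s - 3)*(s^2 - 6*s + 8) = (s - 3)*(s - 2)*(s - 4)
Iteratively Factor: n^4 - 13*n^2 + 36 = (n + 3)*(n^3 - 3*n^2 - 4*n + 12) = (n - 3)*(n + 3)*(n^2 - 4) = (n - 3)*(n - 2)*(n + 3)*(n + 2)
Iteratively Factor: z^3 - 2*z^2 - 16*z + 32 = (z - 4)*(z^2 + 2*z - 8) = (z - 4)*(z - 2)*(z + 4)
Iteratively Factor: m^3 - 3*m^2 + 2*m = (m - 1)*(m^2 - 2*m) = (m - 2)*(m - 1)*(m)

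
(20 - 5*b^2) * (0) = 0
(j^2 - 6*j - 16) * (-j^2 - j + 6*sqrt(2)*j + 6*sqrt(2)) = -j^4 + 5*j^3 + 6*sqrt(2)*j^3 - 30*sqrt(2)*j^2 + 22*j^2 - 132*sqrt(2)*j + 16*j - 96*sqrt(2)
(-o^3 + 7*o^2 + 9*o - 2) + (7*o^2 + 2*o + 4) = -o^3 + 14*o^2 + 11*o + 2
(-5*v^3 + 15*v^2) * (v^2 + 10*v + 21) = -5*v^5 - 35*v^4 + 45*v^3 + 315*v^2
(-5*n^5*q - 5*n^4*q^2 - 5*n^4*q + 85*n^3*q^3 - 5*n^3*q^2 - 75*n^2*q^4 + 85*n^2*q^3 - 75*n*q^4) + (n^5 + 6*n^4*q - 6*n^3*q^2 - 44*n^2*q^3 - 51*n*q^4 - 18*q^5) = -5*n^5*q + n^5 - 5*n^4*q^2 + n^4*q + 85*n^3*q^3 - 11*n^3*q^2 - 75*n^2*q^4 + 41*n^2*q^3 - 126*n*q^4 - 18*q^5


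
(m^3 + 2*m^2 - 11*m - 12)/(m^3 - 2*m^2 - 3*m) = (m + 4)/m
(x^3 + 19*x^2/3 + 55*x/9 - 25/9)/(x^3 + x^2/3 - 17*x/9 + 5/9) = (x + 5)/(x - 1)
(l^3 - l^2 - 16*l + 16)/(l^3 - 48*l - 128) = (l^2 - 5*l + 4)/(l^2 - 4*l - 32)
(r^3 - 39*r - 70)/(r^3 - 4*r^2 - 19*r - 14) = (r + 5)/(r + 1)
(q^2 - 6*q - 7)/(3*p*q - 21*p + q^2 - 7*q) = (q + 1)/(3*p + q)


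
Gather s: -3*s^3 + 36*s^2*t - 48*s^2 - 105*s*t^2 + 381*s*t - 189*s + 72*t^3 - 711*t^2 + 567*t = -3*s^3 + s^2*(36*t - 48) + s*(-105*t^2 + 381*t - 189) + 72*t^3 - 711*t^2 + 567*t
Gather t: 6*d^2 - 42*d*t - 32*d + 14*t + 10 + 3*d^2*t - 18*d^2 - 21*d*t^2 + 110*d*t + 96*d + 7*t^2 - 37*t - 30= -12*d^2 + 64*d + t^2*(7 - 21*d) + t*(3*d^2 + 68*d - 23) - 20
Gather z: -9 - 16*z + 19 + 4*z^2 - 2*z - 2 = 4*z^2 - 18*z + 8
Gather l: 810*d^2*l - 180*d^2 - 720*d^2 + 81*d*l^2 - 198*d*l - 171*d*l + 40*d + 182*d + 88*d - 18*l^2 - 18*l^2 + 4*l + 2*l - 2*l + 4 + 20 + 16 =-900*d^2 + 310*d + l^2*(81*d - 36) + l*(810*d^2 - 369*d + 4) + 40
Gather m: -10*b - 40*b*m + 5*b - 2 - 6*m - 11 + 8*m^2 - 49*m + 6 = -5*b + 8*m^2 + m*(-40*b - 55) - 7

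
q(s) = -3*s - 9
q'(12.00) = -3.00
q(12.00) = -45.00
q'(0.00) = -3.00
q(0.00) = -9.00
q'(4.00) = -3.00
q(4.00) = -21.00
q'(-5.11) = -3.00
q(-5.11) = 6.33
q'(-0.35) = -3.00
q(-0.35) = -7.95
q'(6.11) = -3.00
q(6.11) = -27.33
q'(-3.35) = -3.00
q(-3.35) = 1.05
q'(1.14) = -3.00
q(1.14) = -12.42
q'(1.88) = -3.00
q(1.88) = -14.64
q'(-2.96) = -3.00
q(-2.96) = -0.12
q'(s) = -3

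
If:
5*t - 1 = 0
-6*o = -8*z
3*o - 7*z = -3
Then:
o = 4/3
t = 1/5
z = 1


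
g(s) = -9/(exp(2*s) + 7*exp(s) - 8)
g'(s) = -9*(-2*exp(2*s) - 7*exp(s))/(exp(2*s) + 7*exp(s) - 8)^2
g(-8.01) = 1.13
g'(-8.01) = 0.00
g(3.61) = -0.01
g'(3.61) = 0.01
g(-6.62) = 1.13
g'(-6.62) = 0.00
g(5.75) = -0.00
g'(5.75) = 0.00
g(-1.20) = 1.55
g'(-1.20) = 0.61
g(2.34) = -0.05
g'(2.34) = 0.09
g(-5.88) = 1.13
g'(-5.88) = 0.00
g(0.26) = -3.26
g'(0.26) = 14.69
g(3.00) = -0.02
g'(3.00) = 0.03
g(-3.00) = 1.18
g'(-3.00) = 0.05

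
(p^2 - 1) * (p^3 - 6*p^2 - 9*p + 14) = p^5 - 6*p^4 - 10*p^3 + 20*p^2 + 9*p - 14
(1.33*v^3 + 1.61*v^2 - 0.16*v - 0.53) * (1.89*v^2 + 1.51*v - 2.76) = 2.5137*v^5 + 5.0512*v^4 - 1.5421*v^3 - 5.6869*v^2 - 0.3587*v + 1.4628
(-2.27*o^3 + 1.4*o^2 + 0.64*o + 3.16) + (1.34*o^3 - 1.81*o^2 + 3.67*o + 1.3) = -0.93*o^3 - 0.41*o^2 + 4.31*o + 4.46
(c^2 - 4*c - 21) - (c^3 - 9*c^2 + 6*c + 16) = -c^3 + 10*c^2 - 10*c - 37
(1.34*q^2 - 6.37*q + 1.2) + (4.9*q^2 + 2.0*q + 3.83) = 6.24*q^2 - 4.37*q + 5.03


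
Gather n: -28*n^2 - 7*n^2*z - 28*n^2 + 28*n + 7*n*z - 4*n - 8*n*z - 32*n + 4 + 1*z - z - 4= n^2*(-7*z - 56) + n*(-z - 8)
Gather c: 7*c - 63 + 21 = 7*c - 42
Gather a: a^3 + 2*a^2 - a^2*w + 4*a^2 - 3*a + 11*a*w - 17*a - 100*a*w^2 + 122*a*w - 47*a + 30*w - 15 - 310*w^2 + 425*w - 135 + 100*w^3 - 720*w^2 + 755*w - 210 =a^3 + a^2*(6 - w) + a*(-100*w^2 + 133*w - 67) + 100*w^3 - 1030*w^2 + 1210*w - 360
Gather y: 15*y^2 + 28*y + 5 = 15*y^2 + 28*y + 5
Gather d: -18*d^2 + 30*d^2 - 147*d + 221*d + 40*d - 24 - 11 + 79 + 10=12*d^2 + 114*d + 54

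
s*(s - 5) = s^2 - 5*s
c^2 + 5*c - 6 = (c - 1)*(c + 6)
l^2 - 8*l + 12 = (l - 6)*(l - 2)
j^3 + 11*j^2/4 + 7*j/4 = j*(j + 1)*(j + 7/4)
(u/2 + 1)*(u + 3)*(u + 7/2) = u^3/2 + 17*u^2/4 + 47*u/4 + 21/2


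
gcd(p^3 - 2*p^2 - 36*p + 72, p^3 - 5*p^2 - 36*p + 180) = p^2 - 36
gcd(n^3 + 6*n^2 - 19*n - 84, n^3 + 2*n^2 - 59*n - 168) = n^2 + 10*n + 21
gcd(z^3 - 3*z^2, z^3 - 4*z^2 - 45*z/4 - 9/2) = 1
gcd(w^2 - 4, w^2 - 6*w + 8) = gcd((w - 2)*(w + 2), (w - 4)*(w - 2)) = w - 2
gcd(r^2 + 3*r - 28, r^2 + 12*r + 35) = r + 7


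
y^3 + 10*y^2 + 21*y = y*(y + 3)*(y + 7)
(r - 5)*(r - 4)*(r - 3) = r^3 - 12*r^2 + 47*r - 60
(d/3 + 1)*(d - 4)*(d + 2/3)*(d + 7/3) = d^4/3 + 2*d^3/3 - 121*d^2/27 - 338*d/27 - 56/9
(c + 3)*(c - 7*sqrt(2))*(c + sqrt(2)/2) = c^3 - 13*sqrt(2)*c^2/2 + 3*c^2 - 39*sqrt(2)*c/2 - 7*c - 21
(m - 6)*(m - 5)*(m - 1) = m^3 - 12*m^2 + 41*m - 30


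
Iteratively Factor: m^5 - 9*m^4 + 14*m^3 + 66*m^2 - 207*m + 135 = (m - 3)*(m^4 - 6*m^3 - 4*m^2 + 54*m - 45) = (m - 3)*(m + 3)*(m^3 - 9*m^2 + 23*m - 15) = (m - 3)*(m - 1)*(m + 3)*(m^2 - 8*m + 15) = (m - 3)^2*(m - 1)*(m + 3)*(m - 5)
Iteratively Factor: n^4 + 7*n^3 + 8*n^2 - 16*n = (n)*(n^3 + 7*n^2 + 8*n - 16) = n*(n + 4)*(n^2 + 3*n - 4) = n*(n + 4)^2*(n - 1)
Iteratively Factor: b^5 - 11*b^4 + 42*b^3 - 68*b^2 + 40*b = (b - 5)*(b^4 - 6*b^3 + 12*b^2 - 8*b) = (b - 5)*(b - 2)*(b^3 - 4*b^2 + 4*b) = (b - 5)*(b - 2)^2*(b^2 - 2*b) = b*(b - 5)*(b - 2)^2*(b - 2)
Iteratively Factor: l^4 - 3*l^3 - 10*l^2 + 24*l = (l)*(l^3 - 3*l^2 - 10*l + 24) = l*(l + 3)*(l^2 - 6*l + 8) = l*(l - 4)*(l + 3)*(l - 2)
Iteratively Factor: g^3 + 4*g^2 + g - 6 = (g + 3)*(g^2 + g - 2) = (g + 2)*(g + 3)*(g - 1)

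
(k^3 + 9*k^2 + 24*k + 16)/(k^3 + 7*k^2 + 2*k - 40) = (k^2 + 5*k + 4)/(k^2 + 3*k - 10)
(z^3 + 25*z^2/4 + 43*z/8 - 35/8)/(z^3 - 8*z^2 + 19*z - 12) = (8*z^3 + 50*z^2 + 43*z - 35)/(8*(z^3 - 8*z^2 + 19*z - 12))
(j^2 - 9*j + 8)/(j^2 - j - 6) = (-j^2 + 9*j - 8)/(-j^2 + j + 6)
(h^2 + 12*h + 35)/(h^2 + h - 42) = (h + 5)/(h - 6)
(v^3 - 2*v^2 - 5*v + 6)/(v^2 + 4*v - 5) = (v^2 - v - 6)/(v + 5)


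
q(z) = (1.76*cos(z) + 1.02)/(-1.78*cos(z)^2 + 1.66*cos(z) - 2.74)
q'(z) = (-3.56*sin(z)*cos(z) + 1.66*sin(z))*(1.76*cos(z) + 1.02)/(-1.78*cos(z)^2 + 1.66*cos(z) - 2.74)^2 - 1.76*sin(z)/(-1.78*cos(z)^2 + 1.66*cos(z) - 2.74)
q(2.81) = 0.11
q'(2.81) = 0.07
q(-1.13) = -0.75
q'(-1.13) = -0.72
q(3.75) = 0.08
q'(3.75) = -0.15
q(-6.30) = -0.97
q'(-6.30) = 0.00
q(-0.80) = -0.92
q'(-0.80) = -0.30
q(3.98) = 0.03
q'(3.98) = -0.26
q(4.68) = -0.34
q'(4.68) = -0.85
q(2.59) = 0.09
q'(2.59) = 0.13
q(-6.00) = -0.97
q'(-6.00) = 0.01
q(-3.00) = 0.12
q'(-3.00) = -0.03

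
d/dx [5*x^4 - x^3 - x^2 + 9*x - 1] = 20*x^3 - 3*x^2 - 2*x + 9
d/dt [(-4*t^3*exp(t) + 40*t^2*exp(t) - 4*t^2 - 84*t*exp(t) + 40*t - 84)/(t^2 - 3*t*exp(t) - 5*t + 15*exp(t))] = 4*((t^2 - 3*t*exp(t) - 5*t + 15*exp(t))*(-t^3*exp(t) + 7*t^2*exp(t) - t*exp(t) - 2*t - 21*exp(t) + 10) - (3*t*exp(t) - 2*t - 12*exp(t) + 5)*(t^3*exp(t) - 10*t^2*exp(t) + t^2 + 21*t*exp(t) - 10*t + 21))/(t^2 - 3*t*exp(t) - 5*t + 15*exp(t))^2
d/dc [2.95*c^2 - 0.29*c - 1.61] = 5.9*c - 0.29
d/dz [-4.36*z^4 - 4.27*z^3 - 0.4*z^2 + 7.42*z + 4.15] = -17.44*z^3 - 12.81*z^2 - 0.8*z + 7.42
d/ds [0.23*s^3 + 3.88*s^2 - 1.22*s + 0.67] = 0.69*s^2 + 7.76*s - 1.22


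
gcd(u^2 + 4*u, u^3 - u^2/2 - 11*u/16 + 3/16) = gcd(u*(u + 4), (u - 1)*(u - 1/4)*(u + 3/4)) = 1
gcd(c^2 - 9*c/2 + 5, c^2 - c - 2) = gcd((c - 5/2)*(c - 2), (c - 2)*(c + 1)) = c - 2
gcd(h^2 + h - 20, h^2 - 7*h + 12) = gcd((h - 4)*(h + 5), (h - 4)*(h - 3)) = h - 4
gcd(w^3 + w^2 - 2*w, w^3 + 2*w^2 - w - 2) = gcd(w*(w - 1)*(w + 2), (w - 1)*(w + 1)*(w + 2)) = w^2 + w - 2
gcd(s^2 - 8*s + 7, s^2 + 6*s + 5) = 1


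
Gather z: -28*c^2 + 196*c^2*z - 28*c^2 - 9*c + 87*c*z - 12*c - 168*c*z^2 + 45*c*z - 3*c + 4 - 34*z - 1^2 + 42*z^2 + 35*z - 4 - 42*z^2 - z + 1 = -56*c^2 - 168*c*z^2 - 24*c + z*(196*c^2 + 132*c)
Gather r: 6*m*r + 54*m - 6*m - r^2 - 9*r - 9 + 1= 48*m - r^2 + r*(6*m - 9) - 8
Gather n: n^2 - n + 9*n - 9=n^2 + 8*n - 9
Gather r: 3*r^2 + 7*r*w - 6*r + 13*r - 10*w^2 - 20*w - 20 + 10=3*r^2 + r*(7*w + 7) - 10*w^2 - 20*w - 10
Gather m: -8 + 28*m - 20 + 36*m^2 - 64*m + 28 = 36*m^2 - 36*m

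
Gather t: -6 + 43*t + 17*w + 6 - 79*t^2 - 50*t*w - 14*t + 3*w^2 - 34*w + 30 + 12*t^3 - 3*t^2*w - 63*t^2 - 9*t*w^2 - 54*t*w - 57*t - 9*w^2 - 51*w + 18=12*t^3 + t^2*(-3*w - 142) + t*(-9*w^2 - 104*w - 28) - 6*w^2 - 68*w + 48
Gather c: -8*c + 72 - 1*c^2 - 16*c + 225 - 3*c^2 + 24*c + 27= 324 - 4*c^2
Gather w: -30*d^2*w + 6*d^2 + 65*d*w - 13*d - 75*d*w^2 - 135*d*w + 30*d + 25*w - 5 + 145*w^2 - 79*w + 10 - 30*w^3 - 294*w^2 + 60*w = 6*d^2 + 17*d - 30*w^3 + w^2*(-75*d - 149) + w*(-30*d^2 - 70*d + 6) + 5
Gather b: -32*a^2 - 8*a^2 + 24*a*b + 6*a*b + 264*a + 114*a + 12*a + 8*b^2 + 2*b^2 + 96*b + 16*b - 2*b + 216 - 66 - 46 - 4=-40*a^2 + 390*a + 10*b^2 + b*(30*a + 110) + 100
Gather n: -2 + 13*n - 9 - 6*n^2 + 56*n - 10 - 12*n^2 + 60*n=-18*n^2 + 129*n - 21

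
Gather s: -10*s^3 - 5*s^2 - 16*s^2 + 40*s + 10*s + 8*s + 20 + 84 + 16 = -10*s^3 - 21*s^2 + 58*s + 120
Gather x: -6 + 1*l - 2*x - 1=l - 2*x - 7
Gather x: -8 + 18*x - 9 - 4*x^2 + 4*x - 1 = -4*x^2 + 22*x - 18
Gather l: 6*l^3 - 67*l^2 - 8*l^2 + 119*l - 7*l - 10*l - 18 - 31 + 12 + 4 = 6*l^3 - 75*l^2 + 102*l - 33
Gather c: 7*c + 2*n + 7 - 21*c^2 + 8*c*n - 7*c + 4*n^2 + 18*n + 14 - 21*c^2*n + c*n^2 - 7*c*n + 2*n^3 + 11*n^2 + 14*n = c^2*(-21*n - 21) + c*(n^2 + n) + 2*n^3 + 15*n^2 + 34*n + 21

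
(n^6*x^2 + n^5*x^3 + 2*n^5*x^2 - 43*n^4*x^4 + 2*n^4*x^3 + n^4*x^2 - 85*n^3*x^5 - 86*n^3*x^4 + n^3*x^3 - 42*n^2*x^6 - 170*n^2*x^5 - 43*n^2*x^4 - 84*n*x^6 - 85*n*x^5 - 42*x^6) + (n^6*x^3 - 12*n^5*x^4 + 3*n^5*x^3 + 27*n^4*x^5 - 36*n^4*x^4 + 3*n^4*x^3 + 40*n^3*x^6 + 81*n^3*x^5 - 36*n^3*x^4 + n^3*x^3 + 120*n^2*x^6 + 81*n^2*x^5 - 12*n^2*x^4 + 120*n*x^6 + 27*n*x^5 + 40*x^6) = n^6*x^3 + n^6*x^2 - 12*n^5*x^4 + 4*n^5*x^3 + 2*n^5*x^2 + 27*n^4*x^5 - 79*n^4*x^4 + 5*n^4*x^3 + n^4*x^2 + 40*n^3*x^6 - 4*n^3*x^5 - 122*n^3*x^4 + 2*n^3*x^3 + 78*n^2*x^6 - 89*n^2*x^5 - 55*n^2*x^4 + 36*n*x^6 - 58*n*x^5 - 2*x^6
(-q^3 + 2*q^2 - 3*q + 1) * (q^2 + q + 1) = -q^5 + q^4 - 2*q^3 - 2*q + 1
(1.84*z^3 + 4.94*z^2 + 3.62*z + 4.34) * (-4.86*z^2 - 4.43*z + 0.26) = -8.9424*z^5 - 32.1596*z^4 - 38.999*z^3 - 35.8446*z^2 - 18.285*z + 1.1284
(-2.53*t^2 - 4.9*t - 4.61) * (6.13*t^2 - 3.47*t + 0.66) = -15.5089*t^4 - 21.2579*t^3 - 12.9261*t^2 + 12.7627*t - 3.0426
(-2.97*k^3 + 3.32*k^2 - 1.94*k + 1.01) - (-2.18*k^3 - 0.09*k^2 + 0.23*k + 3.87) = -0.79*k^3 + 3.41*k^2 - 2.17*k - 2.86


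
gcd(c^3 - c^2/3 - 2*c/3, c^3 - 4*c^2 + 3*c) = c^2 - c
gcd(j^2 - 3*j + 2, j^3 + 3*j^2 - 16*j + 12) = j^2 - 3*j + 2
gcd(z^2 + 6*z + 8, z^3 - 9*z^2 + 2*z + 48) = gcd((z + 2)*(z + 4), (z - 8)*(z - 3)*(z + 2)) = z + 2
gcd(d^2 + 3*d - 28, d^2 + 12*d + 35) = d + 7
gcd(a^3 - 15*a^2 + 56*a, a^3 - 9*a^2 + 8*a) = a^2 - 8*a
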